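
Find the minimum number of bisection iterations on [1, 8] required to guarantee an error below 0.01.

We need (b-a)/2^n ≤ 0.01
(8 - 1)/2^n ≤ 0.01
7/2^n ≤ 0.01
2^n ≥ 700
n ≥ log₂(700) = 9.45
n ≥ 10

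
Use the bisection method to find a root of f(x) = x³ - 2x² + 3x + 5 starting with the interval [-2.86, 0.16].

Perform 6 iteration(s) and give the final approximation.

f(x) = x³ - 2x² + 3x + 5
Initial interval: [-2.86, 0.16]

Iteration 1:
  c_1 = (-2.860000 + 0.160000)/2 = -1.350000
  f(c_1) = f(-1.350000) = -5.155375
  f(a) × f(c) ≥ 0, new interval: [-1.350000, 0.160000]
Iteration 2:
  c_2 = (-1.350000 + 0.160000)/2 = -0.595000
  f(c_2) = f(-0.595000) = 2.296305
  f(a) × f(c) < 0, new interval: [-1.350000, -0.595000]
Iteration 3:
  c_3 = (-1.350000 + (-0.595000))/2 = -0.972500
  f(c_3) = f(-0.972500) = -0.728760
  f(a) × f(c) ≥ 0, new interval: [-0.972500, -0.595000]
Iteration 4:
  c_4 = (-0.972500 + (-0.595000))/2 = -0.783750
  f(c_4) = f(-0.783750) = 0.938792
  f(a) × f(c) < 0, new interval: [-0.972500, -0.783750]
Iteration 5:
  c_5 = (-0.972500 + (-0.783750))/2 = -0.878125
  f(c_5) = f(-0.878125) = 0.146293
  f(a) × f(c) < 0, new interval: [-0.972500, -0.878125]
Iteration 6:
  c_6 = (-0.972500 + (-0.878125))/2 = -0.925312
  f(c_6) = f(-0.925312) = -0.280599
  f(a) × f(c) ≥ 0, new interval: [-0.925312, -0.878125]

After 6 iteration(s), the approximation is c_6 = -0.925312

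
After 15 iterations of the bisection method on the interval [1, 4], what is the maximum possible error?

Bisection error bound: |error| ≤ (b-a)/2^n
|error| ≤ (4 - 1)/2^15 = 3/2^15
|error| ≤ 0.0000915527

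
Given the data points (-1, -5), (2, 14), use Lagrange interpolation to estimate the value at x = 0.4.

Lagrange interpolation formula:
P(x) = Σ yᵢ × Lᵢ(x)
where Lᵢ(x) = Π_{j≠i} (x - xⱼ)/(xᵢ - xⱼ)

L_0(0.4) = (0.4 - 2)/(-1 - 2) = 0.533333
L_1(0.4) = (0.4 - (-1))/(2 - (-1)) = 0.466667

P(0.4) = (-5)×L_0(0.4) + 14×L_1(0.4)
P(0.4) = 3.866667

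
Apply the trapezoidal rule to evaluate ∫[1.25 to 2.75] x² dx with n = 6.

f(x) = x²
a = 1.25, b = 2.75, n = 6
h = (b - a)/n = 0.250000

Trapezoidal rule: (h/2)[f(x₀) + 2f(x₁) + 2f(x₂) + ... + f(xₙ)]

x_0 = 1.2500, f(x_0) = 1.562500, coefficient = 1
x_1 = 1.5000, f(x_1) = 2.250000, coefficient = 2
x_2 = 1.7500, f(x_2) = 3.062500, coefficient = 2
x_3 = 2.0000, f(x_3) = 4.000000, coefficient = 2
x_4 = 2.2500, f(x_4) = 5.062500, coefficient = 2
x_5 = 2.5000, f(x_5) = 6.250000, coefficient = 2
x_6 = 2.7500, f(x_6) = 7.562500, coefficient = 1

I ≈ (0.250000/2) × 50.375000 = 6.296875
Exact value: 6.281250
Error: 0.015625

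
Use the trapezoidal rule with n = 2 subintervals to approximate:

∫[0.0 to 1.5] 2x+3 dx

f(x) = 2x+3
a = 0.0, b = 1.5, n = 2
h = (b - a)/n = 0.750000

Trapezoidal rule: (h/2)[f(x₀) + 2f(x₁) + 2f(x₂) + ... + f(xₙ)]

x_0 = 0.0000, f(x_0) = 3.000000, coefficient = 1
x_1 = 0.7500, f(x_1) = 4.500000, coefficient = 2
x_2 = 1.5000, f(x_2) = 6.000000, coefficient = 1

I ≈ (0.750000/2) × 18.000000 = 6.750000
Exact value: 6.750000
Error: 0.000000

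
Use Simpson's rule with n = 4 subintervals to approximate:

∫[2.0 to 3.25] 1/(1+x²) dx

f(x) = 1/(1+x²)
a = 2.0, b = 3.25, n = 4
h = (b - a)/n = 0.312500

Simpson's rule: (h/3)[f(x₀) + 4f(x₁) + 2f(x₂) + ... + f(xₙ)]

x_0 = 2.0000, f(x_0) = 0.200000, coefficient = 1
x_1 = 2.3125, f(x_1) = 0.157538, coefficient = 4
x_2 = 2.6250, f(x_2) = 0.126733, coefficient = 2
x_3 = 2.9375, f(x_3) = 0.103854, coefficient = 4
x_4 = 3.2500, f(x_4) = 0.086486, coefficient = 1

I ≈ (0.312500/3) × 1.585522 = 0.165158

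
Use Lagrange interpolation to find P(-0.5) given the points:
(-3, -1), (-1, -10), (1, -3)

Lagrange interpolation formula:
P(x) = Σ yᵢ × Lᵢ(x)
where Lᵢ(x) = Π_{j≠i} (x - xⱼ)/(xᵢ - xⱼ)

L_0(-0.5) = (-0.5 - (-1))/(-3 - (-1)) × (-0.5 - 1)/(-3 - 1) = -0.093750
L_1(-0.5) = (-0.5 - (-3))/(-1 - (-3)) × (-0.5 - 1)/(-1 - 1) = 0.937500
L_2(-0.5) = (-0.5 - (-3))/(1 - (-3)) × (-0.5 - (-1))/(1 - (-1)) = 0.156250

P(-0.5) = (-1)×L_0(-0.5) + (-10)×L_1(-0.5) + (-3)×L_2(-0.5)
P(-0.5) = -9.750000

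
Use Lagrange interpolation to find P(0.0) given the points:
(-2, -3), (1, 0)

Lagrange interpolation formula:
P(x) = Σ yᵢ × Lᵢ(x)
where Lᵢ(x) = Π_{j≠i} (x - xⱼ)/(xᵢ - xⱼ)

L_0(0.0) = (0.0 - 1)/(-2 - 1) = 0.333333
L_1(0.0) = (0.0 - (-2))/(1 - (-2)) = 0.666667

P(0.0) = (-3)×L_0(0.0) + 0×L_1(0.0)
P(0.0) = -1.000000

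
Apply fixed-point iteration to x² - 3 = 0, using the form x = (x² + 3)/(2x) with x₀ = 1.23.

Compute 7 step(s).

Equation: x² - 3 = 0
Fixed-point form: x = (x² + 3)/(2x)
x₀ = 1.23

x_1 = g(1.230000) = 1.834512
x_2 = g(1.834512) = 1.734912
x_3 = g(1.734912) = 1.732053
x_4 = g(1.732053) = 1.732051
x_5 = g(1.732051) = 1.732051
x_6 = g(1.732051) = 1.732051
x_7 = g(1.732051) = 1.732051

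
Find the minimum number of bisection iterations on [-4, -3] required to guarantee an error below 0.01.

We need (b-a)/2^n ≤ 0.01
(-3 - (-4))/2^n ≤ 0.01
1/2^n ≤ 0.01
2^n ≥ 100
n ≥ log₂(100) = 6.64
n ≥ 7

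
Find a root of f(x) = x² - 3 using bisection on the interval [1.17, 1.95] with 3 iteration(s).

f(x) = x² - 3
Initial interval: [1.17, 1.95]

Iteration 1:
  c_1 = (1.170000 + 1.950000)/2 = 1.560000
  f(c_1) = f(1.560000) = -0.566400
  f(a) × f(c) ≥ 0, new interval: [1.560000, 1.950000]
Iteration 2:
  c_2 = (1.560000 + 1.950000)/2 = 1.755000
  f(c_2) = f(1.755000) = 0.080025
  f(a) × f(c) < 0, new interval: [1.560000, 1.755000]
Iteration 3:
  c_3 = (1.560000 + 1.755000)/2 = 1.657500
  f(c_3) = f(1.657500) = -0.252694
  f(a) × f(c) ≥ 0, new interval: [1.657500, 1.755000]

After 3 iteration(s), the approximation is c_3 = 1.657500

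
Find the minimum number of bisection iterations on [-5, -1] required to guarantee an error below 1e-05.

We need (b-a)/2^n ≤ 1e-05
(-1 - (-5))/2^n ≤ 1e-05
4/2^n ≤ 1e-05
2^n ≥ 400000
n ≥ log₂(400000) = 18.61
n ≥ 19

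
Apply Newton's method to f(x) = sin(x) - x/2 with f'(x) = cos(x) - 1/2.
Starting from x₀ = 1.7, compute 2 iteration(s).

f(x) = sin(x) - x/2
f'(x) = cos(x) - 1/2
x₀ = 1.7

Newton-Raphson formula: x_{n+1} = x_n - f(x_n)/f'(x_n)

Iteration 1:
  f(1.700000) = 0.141665
  f'(1.700000) = -0.628844
  x_1 = 1.700000 - 0.141665/(-0.628844) = 1.925278
Iteration 2:
  f(1.925278) = -0.024812
  f'(1.925278) = -0.847104
  x_2 = 1.925278 - (-0.024812)/(-0.847104) = 1.895987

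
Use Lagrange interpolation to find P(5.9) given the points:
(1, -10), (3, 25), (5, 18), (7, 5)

Lagrange interpolation formula:
P(x) = Σ yᵢ × Lᵢ(x)
where Lᵢ(x) = Π_{j≠i} (x - xⱼ)/(xᵢ - xⱼ)

L_0(5.9) = (5.9 - 3)/(1 - 3) × (5.9 - 5)/(1 - 5) × (5.9 - 7)/(1 - 7) = 0.059813
L_1(5.9) = (5.9 - 1)/(3 - 1) × (5.9 - 5)/(3 - 5) × (5.9 - 7)/(3 - 7) = -0.303188
L_2(5.9) = (5.9 - 1)/(5 - 1) × (5.9 - 3)/(5 - 3) × (5.9 - 7)/(5 - 7) = 0.976937
L_3(5.9) = (5.9 - 1)/(7 - 1) × (5.9 - 3)/(7 - 3) × (5.9 - 5)/(7 - 5) = 0.266438

P(5.9) = (-10)×L_0(5.9) + 25×L_1(5.9) + 18×L_2(5.9) + 5×L_3(5.9)
P(5.9) = 10.739250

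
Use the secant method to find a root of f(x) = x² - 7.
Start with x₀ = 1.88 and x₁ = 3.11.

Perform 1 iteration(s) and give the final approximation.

f(x) = x² - 7
x₀ = 1.88, x₁ = 3.11

Secant formula: x_{n+1} = x_n - f(x_n)(x_n - x_{n-1})/(f(x_n) - f(x_{n-1}))

Iteration 1:
  f(1.880000) = -3.465600
  f(3.110000) = 2.672100
  x_2 = 3.110000 - 2.672100×(3.110000 - 1.880000)/(2.672100 - (-3.465600))
       = 2.574509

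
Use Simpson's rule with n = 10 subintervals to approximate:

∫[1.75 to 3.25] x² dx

f(x) = x²
a = 1.75, b = 3.25, n = 10
h = (b - a)/n = 0.150000

Simpson's rule: (h/3)[f(x₀) + 4f(x₁) + 2f(x₂) + ... + f(xₙ)]

x_0 = 1.7500, f(x_0) = 3.062500, coefficient = 1
x_1 = 1.9000, f(x_1) = 3.610000, coefficient = 4
x_2 = 2.0500, f(x_2) = 4.202500, coefficient = 2
x_3 = 2.2000, f(x_3) = 4.840000, coefficient = 4
x_4 = 2.3500, f(x_4) = 5.522500, coefficient = 2
x_5 = 2.5000, f(x_5) = 6.250000, coefficient = 4
x_6 = 2.6500, f(x_6) = 7.022500, coefficient = 2
x_7 = 2.8000, f(x_7) = 7.840000, coefficient = 4
x_8 = 2.9500, f(x_8) = 8.702500, coefficient = 2
x_9 = 3.1000, f(x_9) = 9.610000, coefficient = 4
x_10 = 3.2500, f(x_10) = 10.562500, coefficient = 1

I ≈ (0.150000/3) × 193.125000 = 9.656250
Exact value: 9.656250
Error: 0.000000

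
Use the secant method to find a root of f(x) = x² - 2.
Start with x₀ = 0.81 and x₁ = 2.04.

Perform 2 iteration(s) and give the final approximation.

f(x) = x² - 2
x₀ = 0.81, x₁ = 2.04

Secant formula: x_{n+1} = x_n - f(x_n)(x_n - x_{n-1})/(f(x_n) - f(x_{n-1}))

Iteration 1:
  f(0.810000) = -1.343900
  f(2.040000) = 2.161600
  x_2 = 2.040000 - 2.161600×(2.040000 - 0.810000)/(2.161600 - (-1.343900))
       = 1.281544
Iteration 2:
  f(2.040000) = 2.161600
  f(1.281544) = -0.357645
  x_3 = 1.281544 - (-0.357645)×(1.281544 - 2.040000)/(-0.357645 - 2.161600)
       = 1.389218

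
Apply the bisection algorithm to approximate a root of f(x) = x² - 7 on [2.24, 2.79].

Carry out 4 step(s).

f(x) = x² - 7
Initial interval: [2.24, 2.79]

Iteration 1:
  c_1 = (2.240000 + 2.790000)/2 = 2.515000
  f(c_1) = f(2.515000) = -0.674775
  f(a) × f(c) ≥ 0, new interval: [2.515000, 2.790000]
Iteration 2:
  c_2 = (2.515000 + 2.790000)/2 = 2.652500
  f(c_2) = f(2.652500) = 0.035756
  f(a) × f(c) < 0, new interval: [2.515000, 2.652500]
Iteration 3:
  c_3 = (2.515000 + 2.652500)/2 = 2.583750
  f(c_3) = f(2.583750) = -0.324236
  f(a) × f(c) ≥ 0, new interval: [2.583750, 2.652500]
Iteration 4:
  c_4 = (2.583750 + 2.652500)/2 = 2.618125
  f(c_4) = f(2.618125) = -0.145421
  f(a) × f(c) ≥ 0, new interval: [2.618125, 2.652500]

After 4 iteration(s), the approximation is c_4 = 2.618125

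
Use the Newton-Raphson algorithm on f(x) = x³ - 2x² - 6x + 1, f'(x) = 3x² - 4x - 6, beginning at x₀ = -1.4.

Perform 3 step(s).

f(x) = x³ - 2x² - 6x + 1
f'(x) = 3x² - 4x - 6
x₀ = -1.4

Newton-Raphson formula: x_{n+1} = x_n - f(x_n)/f'(x_n)

Iteration 1:
  f(-1.400000) = 2.736000
  f'(-1.400000) = 5.480000
  x_1 = -1.400000 - 2.736000/5.480000 = -1.899270
Iteration 2:
  f(-1.899270) = -1.669931
  f'(-1.899270) = 12.418761
  x_2 = -1.899270 - (-1.669931)/12.418761 = -1.764802
Iteration 3:
  f(-1.764802) = -0.136758
  f'(-1.764802) = 10.402781
  x_3 = -1.764802 - (-0.136758)/10.402781 = -1.751655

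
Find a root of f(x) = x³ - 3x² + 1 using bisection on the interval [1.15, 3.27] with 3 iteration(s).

f(x) = x³ - 3x² + 1
Initial interval: [1.15, 3.27]

Iteration 1:
  c_1 = (1.150000 + 3.270000)/2 = 2.210000
  f(c_1) = f(2.210000) = -2.858439
  f(a) × f(c) ≥ 0, new interval: [2.210000, 3.270000]
Iteration 2:
  c_2 = (2.210000 + 3.270000)/2 = 2.740000
  f(c_2) = f(2.740000) = -0.951976
  f(a) × f(c) ≥ 0, new interval: [2.740000, 3.270000]
Iteration 3:
  c_3 = (2.740000 + 3.270000)/2 = 3.005000
  f(c_3) = f(3.005000) = 1.045150
  f(a) × f(c) < 0, new interval: [2.740000, 3.005000]

After 3 iteration(s), the approximation is c_3 = 3.005000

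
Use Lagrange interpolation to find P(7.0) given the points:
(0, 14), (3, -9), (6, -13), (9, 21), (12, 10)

Lagrange interpolation formula:
P(x) = Σ yᵢ × Lᵢ(x)
where Lᵢ(x) = Π_{j≠i} (x - xⱼ)/(xᵢ - xⱼ)

L_0(7.0) = (7.0 - 3)/(0 - 3) × (7.0 - 6)/(0 - 6) × (7.0 - 9)/(0 - 9) × (7.0 - 12)/(0 - 12) = 0.020576
L_1(7.0) = (7.0 - 0)/(3 - 0) × (7.0 - 6)/(3 - 6) × (7.0 - 9)/(3 - 9) × (7.0 - 12)/(3 - 12) = -0.144033
L_2(7.0) = (7.0 - 0)/(6 - 0) × (7.0 - 3)/(6 - 3) × (7.0 - 9)/(6 - 9) × (7.0 - 12)/(6 - 12) = 0.864198
L_3(7.0) = (7.0 - 0)/(9 - 0) × (7.0 - 3)/(9 - 3) × (7.0 - 6)/(9 - 6) × (7.0 - 12)/(9 - 12) = 0.288066
L_4(7.0) = (7.0 - 0)/(12 - 0) × (7.0 - 3)/(12 - 3) × (7.0 - 6)/(12 - 6) × (7.0 - 9)/(12 - 9) = -0.028807

P(7.0) = 14×L_0(7.0) + (-9)×L_1(7.0) + (-13)×L_2(7.0) + 21×L_3(7.0) + 10×L_4(7.0)
P(7.0) = -3.888889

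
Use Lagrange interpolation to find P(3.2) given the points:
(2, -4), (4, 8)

Lagrange interpolation formula:
P(x) = Σ yᵢ × Lᵢ(x)
where Lᵢ(x) = Π_{j≠i} (x - xⱼ)/(xᵢ - xⱼ)

L_0(3.2) = (3.2 - 4)/(2 - 4) = 0.400000
L_1(3.2) = (3.2 - 2)/(4 - 2) = 0.600000

P(3.2) = (-4)×L_0(3.2) + 8×L_1(3.2)
P(3.2) = 3.200000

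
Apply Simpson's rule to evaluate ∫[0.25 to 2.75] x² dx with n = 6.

f(x) = x²
a = 0.25, b = 2.75, n = 6
h = (b - a)/n = 0.416667

Simpson's rule: (h/3)[f(x₀) + 4f(x₁) + 2f(x₂) + ... + f(xₙ)]

x_0 = 0.2500, f(x_0) = 0.062500, coefficient = 1
x_1 = 0.6667, f(x_1) = 0.444444, coefficient = 4
x_2 = 1.0833, f(x_2) = 1.173611, coefficient = 2
x_3 = 1.5000, f(x_3) = 2.250000, coefficient = 4
x_4 = 1.9167, f(x_4) = 3.673611, coefficient = 2
x_5 = 2.3333, f(x_5) = 5.444444, coefficient = 4
x_6 = 2.7500, f(x_6) = 7.562500, coefficient = 1

I ≈ (0.416667/3) × 49.875000 = 6.927083
Exact value: 6.927083
Error: 0.000000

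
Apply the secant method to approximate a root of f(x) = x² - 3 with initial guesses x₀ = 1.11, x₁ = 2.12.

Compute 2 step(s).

f(x) = x² - 3
x₀ = 1.11, x₁ = 2.12

Secant formula: x_{n+1} = x_n - f(x_n)(x_n - x_{n-1})/(f(x_n) - f(x_{n-1}))

Iteration 1:
  f(1.110000) = -1.767900
  f(2.120000) = 1.494400
  x_2 = 2.120000 - 1.494400×(2.120000 - 1.110000)/(1.494400 - (-1.767900))
       = 1.657337
Iteration 2:
  f(2.120000) = 1.494400
  f(1.657337) = -0.253233
  x_3 = 1.657337 - (-0.253233)×(1.657337 - 2.120000)/(-0.253233 - 1.494400)
       = 1.724377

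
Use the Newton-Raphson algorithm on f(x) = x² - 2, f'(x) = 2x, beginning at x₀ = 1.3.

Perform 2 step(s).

f(x) = x² - 2
f'(x) = 2x
x₀ = 1.3

Newton-Raphson formula: x_{n+1} = x_n - f(x_n)/f'(x_n)

Iteration 1:
  f(1.300000) = -0.310000
  f'(1.300000) = 2.600000
  x_1 = 1.300000 - (-0.310000)/2.600000 = 1.419231
Iteration 2:
  f(1.419231) = 0.014216
  f'(1.419231) = 2.838462
  x_2 = 1.419231 - 0.014216/2.838462 = 1.414222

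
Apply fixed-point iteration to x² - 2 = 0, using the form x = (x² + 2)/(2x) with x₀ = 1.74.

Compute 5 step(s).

Equation: x² - 2 = 0
Fixed-point form: x = (x² + 2)/(2x)
x₀ = 1.74

x_1 = g(1.740000) = 1.444713
x_2 = g(1.444713) = 1.414535
x_3 = g(1.414535) = 1.414214
x_4 = g(1.414214) = 1.414214
x_5 = g(1.414214) = 1.414214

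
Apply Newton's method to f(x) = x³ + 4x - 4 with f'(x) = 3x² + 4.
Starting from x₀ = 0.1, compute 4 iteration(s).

f(x) = x³ + 4x - 4
f'(x) = 3x² + 4
x₀ = 0.1

Newton-Raphson formula: x_{n+1} = x_n - f(x_n)/f'(x_n)

Iteration 1:
  f(0.100000) = -3.599000
  f'(0.100000) = 4.030000
  x_1 = 0.100000 - (-3.599000)/4.030000 = 0.993052
Iteration 2:
  f(0.993052) = 0.951509
  f'(0.993052) = 6.958457
  x_2 = 0.993052 - 0.951509/6.958457 = 0.856311
Iteration 3:
  f(0.856311) = 0.053148
  f'(0.856311) = 6.199804
  x_3 = 0.856311 - 0.053148/6.199804 = 0.847738
Iteration 4:
  f(0.847738) = 0.000188
  f'(0.847738) = 6.155980
  x_4 = 0.847738 - 0.000188/6.155980 = 0.847708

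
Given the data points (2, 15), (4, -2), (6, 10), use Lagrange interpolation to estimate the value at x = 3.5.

Lagrange interpolation formula:
P(x) = Σ yᵢ × Lᵢ(x)
where Lᵢ(x) = Π_{j≠i} (x - xⱼ)/(xᵢ - xⱼ)

L_0(3.5) = (3.5 - 4)/(2 - 4) × (3.5 - 6)/(2 - 6) = 0.156250
L_1(3.5) = (3.5 - 2)/(4 - 2) × (3.5 - 6)/(4 - 6) = 0.937500
L_2(3.5) = (3.5 - 2)/(6 - 2) × (3.5 - 4)/(6 - 4) = -0.093750

P(3.5) = 15×L_0(3.5) + (-2)×L_1(3.5) + 10×L_2(3.5)
P(3.5) = -0.468750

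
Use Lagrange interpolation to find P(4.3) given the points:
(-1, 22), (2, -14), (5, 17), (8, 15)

Lagrange interpolation formula:
P(x) = Σ yᵢ × Lᵢ(x)
where Lᵢ(x) = Π_{j≠i} (x - xⱼ)/(xᵢ - xⱼ)

L_0(4.3) = (4.3 - 2)/(-1 - 2) × (4.3 - 5)/(-1 - 5) × (4.3 - 8)/(-1 - 8) = -0.036772
L_1(4.3) = (4.3 - (-1))/(2 - (-1)) × (4.3 - 5)/(2 - 5) × (4.3 - 8)/(2 - 8) = 0.254204
L_2(4.3) = (4.3 - (-1))/(5 - (-1)) × (4.3 - 2)/(5 - 2) × (4.3 - 8)/(5 - 8) = 0.835241
L_3(4.3) = (4.3 - (-1))/(8 - (-1)) × (4.3 - 2)/(8 - 2) × (4.3 - 5)/(8 - 5) = -0.052673

P(4.3) = 22×L_0(4.3) + (-14)×L_1(4.3) + 17×L_2(4.3) + 15×L_3(4.3)
P(4.3) = 9.041173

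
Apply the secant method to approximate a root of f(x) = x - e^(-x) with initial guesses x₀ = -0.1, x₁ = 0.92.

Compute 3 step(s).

f(x) = x - e^(-x)
x₀ = -0.1, x₁ = 0.92

Secant formula: x_{n+1} = x_n - f(x_n)(x_n - x_{n-1})/(f(x_n) - f(x_{n-1}))

Iteration 1:
  f(-0.100000) = -1.205171
  f(0.920000) = 0.521481
  x_2 = 0.920000 - 0.521481×(0.920000 - (-0.100000))/(0.521481 - (-1.205171))
       = 0.611941
Iteration 2:
  f(0.920000) = 0.521481
  f(0.611941) = 0.069644
  x_3 = 0.611941 - 0.069644×(0.611941 - 0.920000)/(0.069644 - 0.521481)
       = 0.564458
Iteration 3:
  f(0.611941) = 0.069644
  f(0.564458) = -0.004210
  x_4 = 0.564458 - (-0.004210)×(0.564458 - 0.611941)/(-0.004210 - 0.069644)
       = 0.567165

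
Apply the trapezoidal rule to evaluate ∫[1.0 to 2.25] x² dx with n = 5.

f(x) = x²
a = 1.0, b = 2.25, n = 5
h = (b - a)/n = 0.250000

Trapezoidal rule: (h/2)[f(x₀) + 2f(x₁) + 2f(x₂) + ... + f(xₙ)]

x_0 = 1.0000, f(x_0) = 1.000000, coefficient = 1
x_1 = 1.2500, f(x_1) = 1.562500, coefficient = 2
x_2 = 1.5000, f(x_2) = 2.250000, coefficient = 2
x_3 = 1.7500, f(x_3) = 3.062500, coefficient = 2
x_4 = 2.0000, f(x_4) = 4.000000, coefficient = 2
x_5 = 2.2500, f(x_5) = 5.062500, coefficient = 1

I ≈ (0.250000/2) × 27.812500 = 3.476562
Exact value: 3.463542
Error: 0.013021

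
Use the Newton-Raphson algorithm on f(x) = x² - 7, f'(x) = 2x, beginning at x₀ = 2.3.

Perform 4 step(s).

f(x) = x² - 7
f'(x) = 2x
x₀ = 2.3

Newton-Raphson formula: x_{n+1} = x_n - f(x_n)/f'(x_n)

Iteration 1:
  f(2.300000) = -1.710000
  f'(2.300000) = 4.600000
  x_1 = 2.300000 - (-1.710000)/4.600000 = 2.671739
Iteration 2:
  f(2.671739) = 0.138190
  f'(2.671739) = 5.343478
  x_2 = 2.671739 - 0.138190/5.343478 = 2.645878
Iteration 3:
  f(2.645878) = 0.000669
  f'(2.645878) = 5.291755
  x_3 = 2.645878 - 0.000669/5.291755 = 2.645751
Iteration 4:
  f(2.645751) = 0.000000
  f'(2.645751) = 5.291503
  x_4 = 2.645751 - 0.000000/5.291503 = 2.645751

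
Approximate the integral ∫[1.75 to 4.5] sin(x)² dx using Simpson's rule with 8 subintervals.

f(x) = sin(x)²
a = 1.75, b = 4.5, n = 8
h = (b - a)/n = 0.343750

Simpson's rule: (h/3)[f(x₀) + 4f(x₁) + 2f(x₂) + ... + f(xₙ)]

x_0 = 1.7500, f(x_0) = 0.968228, coefficient = 1
x_1 = 2.0938, f(x_1) = 0.750558, coefficient = 4
x_2 = 2.4375, f(x_2) = 0.419052, coefficient = 2
x_3 = 2.7812, f(x_3) = 0.124323, coefficient = 4
x_4 = 3.1250, f(x_4) = 0.000275, coefficient = 2
x_5 = 3.4688, f(x_5) = 0.103267, coefficient = 4
x_6 = 3.8125, f(x_6) = 0.386507, coefficient = 2
x_7 = 4.1562, f(x_7) = 0.721310, coefficient = 4
x_8 = 4.5000, f(x_8) = 0.955565, coefficient = 1

I ≈ (0.343750/3) × 10.333299 = 1.184024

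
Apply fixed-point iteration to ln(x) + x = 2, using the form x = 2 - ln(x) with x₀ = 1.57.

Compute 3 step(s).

Equation: ln(x) + x = 2
Fixed-point form: x = 2 - ln(x)
x₀ = 1.57

x_1 = g(1.570000) = 1.548924
x_2 = g(1.548924) = 1.562439
x_3 = g(1.562439) = 1.553752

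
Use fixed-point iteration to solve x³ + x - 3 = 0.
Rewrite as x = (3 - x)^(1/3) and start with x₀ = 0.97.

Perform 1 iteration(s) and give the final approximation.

Equation: x³ + x - 3 = 0
Fixed-point form: x = (3 - x)^(1/3)
x₀ = 0.97

x_1 = g(0.970000) = 1.266189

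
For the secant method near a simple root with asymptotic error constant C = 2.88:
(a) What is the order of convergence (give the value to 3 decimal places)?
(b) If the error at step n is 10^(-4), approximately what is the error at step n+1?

(a) Secant method has superlinear convergence with order φ = (1+√5)/2 ≈ 1.618.
    This means |e_{n+1}| ≈ C|e_n|^1.618.

(b) With |e_n| = 10^(-4) and C = 2.88:
    |e_{n+1}| ≈ 2.88 × (10^(-4))^1.618 = 2.88 × 10^(-6.47)

(a) ≈ 1.618 (golden ratio); (b) |e_{n+1}| ≈ 9.711e-07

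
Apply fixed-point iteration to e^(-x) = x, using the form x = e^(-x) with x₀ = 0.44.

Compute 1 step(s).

Equation: e^(-x) = x
Fixed-point form: x = e^(-x)
x₀ = 0.44

x_1 = g(0.440000) = 0.644036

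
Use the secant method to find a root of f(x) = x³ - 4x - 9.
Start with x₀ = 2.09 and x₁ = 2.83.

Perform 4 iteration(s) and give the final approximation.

f(x) = x³ - 4x - 9
x₀ = 2.09, x₁ = 2.83

Secant formula: x_{n+1} = x_n - f(x_n)(x_n - x_{n-1})/(f(x_n) - f(x_{n-1}))

Iteration 1:
  f(2.090000) = -8.230671
  f(2.830000) = 2.345187
  x_2 = 2.830000 - 2.345187×(2.830000 - 2.090000)/(2.345187 - (-8.230671))
       = 2.665906
Iteration 2:
  f(2.830000) = 2.345187
  f(2.665906) = -0.716890
  x_3 = 2.665906 - (-0.716890)×(2.665906 - 2.830000)/(-0.716890 - 2.345187)
       = 2.704323
Iteration 3:
  f(2.665906) = -0.716890
  f(2.704323) = -0.039592
  x_4 = 2.704323 - (-0.039592)×(2.704323 - 2.665906)/(-0.039592 - (-0.716890))
       = 2.706569
Iteration 4:
  f(2.704323) = -0.039592
  f(2.706569) = 0.000738
  x_5 = 2.706569 - 0.000738×(2.706569 - 2.704323)/(0.000738 - (-0.039592))
       = 2.706528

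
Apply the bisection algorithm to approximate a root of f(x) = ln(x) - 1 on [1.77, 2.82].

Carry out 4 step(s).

f(x) = ln(x) - 1
Initial interval: [1.77, 2.82]

Iteration 1:
  c_1 = (1.770000 + 2.820000)/2 = 2.295000
  f(c_1) = f(2.295000) = -0.169267
  f(a) × f(c) ≥ 0, new interval: [2.295000, 2.820000]
Iteration 2:
  c_2 = (2.295000 + 2.820000)/2 = 2.557500
  f(c_2) = f(2.557500) = -0.060970
  f(a) × f(c) ≥ 0, new interval: [2.557500, 2.820000]
Iteration 3:
  c_3 = (2.557500 + 2.820000)/2 = 2.688750
  f(c_3) = f(2.688750) = -0.010924
  f(a) × f(c) ≥ 0, new interval: [2.688750, 2.820000]
Iteration 4:
  c_4 = (2.688750 + 2.820000)/2 = 2.754375
  f(c_4) = f(2.754375) = 0.013191
  f(a) × f(c) < 0, new interval: [2.688750, 2.754375]

After 4 iteration(s), the approximation is c_4 = 2.754375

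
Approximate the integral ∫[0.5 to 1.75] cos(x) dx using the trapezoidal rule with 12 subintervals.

f(x) = cos(x)
a = 0.5, b = 1.75, n = 12
h = (b - a)/n = 0.104167

Trapezoidal rule: (h/2)[f(x₀) + 2f(x₁) + 2f(x₂) + ... + f(xₙ)]

x_0 = 0.5000, f(x_0) = 0.877583, coefficient = 1
x_1 = 0.6042, f(x_1) = 0.822976, coefficient = 2
x_2 = 0.7083, f(x_2) = 0.759447, coefficient = 2
x_3 = 0.8125, f(x_3) = 0.687686, coefficient = 2
x_4 = 0.9167, f(x_4) = 0.608469, coefficient = 2
x_5 = 1.0208, f(x_5) = 0.522656, coefficient = 2
x_6 = 1.1250, f(x_6) = 0.431177, coefficient = 2
x_7 = 1.2292, f(x_7) = 0.335023, coefficient = 2
x_8 = 1.3333, f(x_8) = 0.235238, coefficient = 2
x_9 = 1.4375, f(x_9) = 0.132902, coefficient = 2
x_10 = 1.5417, f(x_10) = 0.029126, coefficient = 2
x_11 = 1.6458, f(x_11) = -0.074967, coefficient = 2
x_12 = 1.7500, f(x_12) = -0.178246, coefficient = 1

I ≈ (0.104167/2) × 9.678799 = 0.504104
Exact value: 0.504560
Error: 0.000456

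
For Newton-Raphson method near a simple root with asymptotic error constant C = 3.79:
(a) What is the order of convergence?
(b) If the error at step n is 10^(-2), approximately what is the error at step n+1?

(a) Newton-Raphson has quadratic (order 2) convergence near simple roots.
    This means |e_{n+1}| ≈ C|e_n|².

(b) With |e_n| = 10^(-2) and C = 3.79:
    |e_{n+1}| ≈ 3.79 × (10^(-2))² = 3.79 × 10^(-4)

(a) 2 (quadratic); (b) |e_{n+1}| ≈ 3.790e-04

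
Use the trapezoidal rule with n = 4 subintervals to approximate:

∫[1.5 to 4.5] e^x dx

f(x) = e^x
a = 1.5, b = 4.5, n = 4
h = (b - a)/n = 0.750000

Trapezoidal rule: (h/2)[f(x₀) + 2f(x₁) + 2f(x₂) + ... + f(xₙ)]

x_0 = 1.5000, f(x_0) = 4.481689, coefficient = 1
x_1 = 2.2500, f(x_1) = 9.487736, coefficient = 2
x_2 = 3.0000, f(x_2) = 20.085537, coefficient = 2
x_3 = 3.7500, f(x_3) = 42.521082, coefficient = 2
x_4 = 4.5000, f(x_4) = 90.017131, coefficient = 1

I ≈ (0.750000/2) × 238.687530 = 89.507824
Exact value: 85.535442
Error: 3.972381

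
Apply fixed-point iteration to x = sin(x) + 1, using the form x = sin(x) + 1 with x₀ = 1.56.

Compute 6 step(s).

Equation: x = sin(x) + 1
Fixed-point form: x = sin(x) + 1
x₀ = 1.56

x_1 = g(1.560000) = 1.999942
x_2 = g(1.999942) = 1.909322
x_3 = g(1.909322) = 1.943245
x_4 = g(1.943245) = 1.931439
x_5 = g(1.931439) = 1.935670
x_6 = g(1.935670) = 1.934169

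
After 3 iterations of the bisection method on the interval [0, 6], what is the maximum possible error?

Bisection error bound: |error| ≤ (b-a)/2^n
|error| ≤ (6 - 0)/2^3 = 6/2^3
|error| ≤ 0.7500000000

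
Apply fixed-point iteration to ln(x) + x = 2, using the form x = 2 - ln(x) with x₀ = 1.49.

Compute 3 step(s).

Equation: ln(x) + x = 2
Fixed-point form: x = 2 - ln(x)
x₀ = 1.49

x_1 = g(1.490000) = 1.601224
x_2 = g(1.601224) = 1.529232
x_3 = g(1.529232) = 1.575235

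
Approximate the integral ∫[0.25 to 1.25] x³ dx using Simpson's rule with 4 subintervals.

f(x) = x³
a = 0.25, b = 1.25, n = 4
h = (b - a)/n = 0.250000

Simpson's rule: (h/3)[f(x₀) + 4f(x₁) + 2f(x₂) + ... + f(xₙ)]

x_0 = 0.2500, f(x_0) = 0.015625, coefficient = 1
x_1 = 0.5000, f(x_1) = 0.125000, coefficient = 4
x_2 = 0.7500, f(x_2) = 0.421875, coefficient = 2
x_3 = 1.0000, f(x_3) = 1.000000, coefficient = 4
x_4 = 1.2500, f(x_4) = 1.953125, coefficient = 1

I ≈ (0.250000/3) × 7.312500 = 0.609375
Exact value: 0.609375
Error: 0.000000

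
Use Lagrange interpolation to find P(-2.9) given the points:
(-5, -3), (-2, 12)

Lagrange interpolation formula:
P(x) = Σ yᵢ × Lᵢ(x)
where Lᵢ(x) = Π_{j≠i} (x - xⱼ)/(xᵢ - xⱼ)

L_0(-2.9) = (-2.9 - (-2))/(-5 - (-2)) = 0.300000
L_1(-2.9) = (-2.9 - (-5))/(-2 - (-5)) = 0.700000

P(-2.9) = (-3)×L_0(-2.9) + 12×L_1(-2.9)
P(-2.9) = 7.500000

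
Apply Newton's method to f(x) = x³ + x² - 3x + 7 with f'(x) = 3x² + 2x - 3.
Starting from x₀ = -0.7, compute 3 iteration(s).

f(x) = x³ + x² - 3x + 7
f'(x) = 3x² + 2x - 3
x₀ = -0.7

Newton-Raphson formula: x_{n+1} = x_n - f(x_n)/f'(x_n)

Iteration 1:
  f(-0.700000) = 9.247000
  f'(-0.700000) = -2.930000
  x_1 = -0.700000 - 9.247000/(-2.930000) = 2.455973
Iteration 2:
  f(2.455973) = 20.477825
  f'(2.455973) = 20.007351
  x_2 = 2.455973 - 20.477825/20.007351 = 1.432458
Iteration 3:
  f(1.432458) = 7.693872
  f'(1.432458) = 6.020720
  x_3 = 1.432458 - 7.693872/6.020720 = 0.154559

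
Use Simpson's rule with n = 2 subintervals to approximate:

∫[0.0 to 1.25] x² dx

f(x) = x²
a = 0.0, b = 1.25, n = 2
h = (b - a)/n = 0.625000

Simpson's rule: (h/3)[f(x₀) + 4f(x₁) + 2f(x₂) + ... + f(xₙ)]

x_0 = 0.0000, f(x_0) = 0.000000, coefficient = 1
x_1 = 0.6250, f(x_1) = 0.390625, coefficient = 4
x_2 = 1.2500, f(x_2) = 1.562500, coefficient = 1

I ≈ (0.625000/3) × 3.125000 = 0.651042
Exact value: 0.651042
Error: 0.000000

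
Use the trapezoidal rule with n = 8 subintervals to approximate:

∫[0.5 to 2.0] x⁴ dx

f(x) = x⁴
a = 0.5, b = 2.0, n = 8
h = (b - a)/n = 0.187500

Trapezoidal rule: (h/2)[f(x₀) + 2f(x₁) + 2f(x₂) + ... + f(xₙ)]

x_0 = 0.5000, f(x_0) = 0.062500, coefficient = 1
x_1 = 0.6875, f(x_1) = 0.223404, coefficient = 2
x_2 = 0.8750, f(x_2) = 0.586182, coefficient = 2
x_3 = 1.0625, f(x_3) = 1.274429, coefficient = 2
x_4 = 1.2500, f(x_4) = 2.441406, coefficient = 2
x_5 = 1.4375, f(x_5) = 4.270035, coefficient = 2
x_6 = 1.6250, f(x_6) = 6.972900, coefficient = 2
x_7 = 1.8125, f(x_7) = 10.792252, coefficient = 2
x_8 = 2.0000, f(x_8) = 16.000000, coefficient = 1

I ≈ (0.187500/2) × 69.183716 = 6.485973
Exact value: 6.393750
Error: 0.092223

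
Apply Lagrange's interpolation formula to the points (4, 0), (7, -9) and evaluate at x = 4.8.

Lagrange interpolation formula:
P(x) = Σ yᵢ × Lᵢ(x)
where Lᵢ(x) = Π_{j≠i} (x - xⱼ)/(xᵢ - xⱼ)

L_0(4.8) = (4.8 - 7)/(4 - 7) = 0.733333
L_1(4.8) = (4.8 - 4)/(7 - 4) = 0.266667

P(4.8) = 0×L_0(4.8) + (-9)×L_1(4.8)
P(4.8) = -2.400000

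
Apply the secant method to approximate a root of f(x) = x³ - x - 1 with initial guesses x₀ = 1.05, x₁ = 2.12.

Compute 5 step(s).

f(x) = x³ - x - 1
x₀ = 1.05, x₁ = 2.12

Secant formula: x_{n+1} = x_n - f(x_n)(x_n - x_{n-1})/(f(x_n) - f(x_{n-1}))

Iteration 1:
  f(1.050000) = -0.892375
  f(2.120000) = 6.408128
  x_2 = 2.120000 - 6.408128×(2.120000 - 1.050000)/(6.408128 - (-0.892375))
       = 1.180791
Iteration 2:
  f(2.120000) = 6.408128
  f(1.180791) = -0.534452
  x_3 = 1.180791 - (-0.534452)×(1.180791 - 2.120000)/(-0.534452 - 6.408128)
       = 1.253093
Iteration 3:
  f(1.180791) = -0.534452
  f(1.253093) = -0.285433
  x_4 = 1.253093 - (-0.285433)×(1.253093 - 1.180791)/(-0.285433 - (-0.534452))
       = 1.335968
Iteration 4:
  f(1.253093) = -0.285433
  f(1.335968) = 0.048481
  x_5 = 1.335968 - 0.048481×(1.335968 - 1.253093)/(0.048481 - (-0.285433))
       = 1.323935
Iteration 5:
  f(1.335968) = 0.048481
  f(1.323935) = -0.003336
  x_6 = 1.323935 - (-0.003336)×(1.323935 - 1.335968)/(-0.003336 - 0.048481)
       = 1.324710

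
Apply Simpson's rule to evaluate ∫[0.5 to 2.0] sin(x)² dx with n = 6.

f(x) = sin(x)²
a = 0.5, b = 2.0, n = 6
h = (b - a)/n = 0.250000

Simpson's rule: (h/3)[f(x₀) + 4f(x₁) + 2f(x₂) + ... + f(xₙ)]

x_0 = 0.5000, f(x_0) = 0.229849, coefficient = 1
x_1 = 0.7500, f(x_1) = 0.464631, coefficient = 4
x_2 = 1.0000, f(x_2) = 0.708073, coefficient = 2
x_3 = 1.2500, f(x_3) = 0.900572, coefficient = 4
x_4 = 1.5000, f(x_4) = 0.994996, coefficient = 2
x_5 = 1.7500, f(x_5) = 0.968228, coefficient = 4
x_6 = 2.0000, f(x_6) = 0.826822, coefficient = 1

I ≈ (0.250000/3) × 13.796536 = 1.149711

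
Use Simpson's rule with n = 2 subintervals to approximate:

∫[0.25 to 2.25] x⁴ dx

f(x) = x⁴
a = 0.25, b = 2.25, n = 2
h = (b - a)/n = 1.000000

Simpson's rule: (h/3)[f(x₀) + 4f(x₁) + 2f(x₂) + ... + f(xₙ)]

x_0 = 0.2500, f(x_0) = 0.003906, coefficient = 1
x_1 = 1.2500, f(x_1) = 2.441406, coefficient = 4
x_2 = 2.2500, f(x_2) = 25.628906, coefficient = 1

I ≈ (1.000000/3) × 35.398438 = 11.799479
Exact value: 11.532812
Error: 0.266667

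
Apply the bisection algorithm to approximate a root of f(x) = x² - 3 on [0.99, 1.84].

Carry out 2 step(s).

f(x) = x² - 3
Initial interval: [0.99, 1.84]

Iteration 1:
  c_1 = (0.990000 + 1.840000)/2 = 1.415000
  f(c_1) = f(1.415000) = -0.997775
  f(a) × f(c) ≥ 0, new interval: [1.415000, 1.840000]
Iteration 2:
  c_2 = (1.415000 + 1.840000)/2 = 1.627500
  f(c_2) = f(1.627500) = -0.351244
  f(a) × f(c) ≥ 0, new interval: [1.627500, 1.840000]

After 2 iteration(s), the approximation is c_2 = 1.627500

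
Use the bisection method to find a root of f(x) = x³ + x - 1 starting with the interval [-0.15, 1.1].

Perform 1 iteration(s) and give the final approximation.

f(x) = x³ + x - 1
Initial interval: [-0.15, 1.1]

Iteration 1:
  c_1 = (-0.150000 + 1.100000)/2 = 0.475000
  f(c_1) = f(0.475000) = -0.417828
  f(a) × f(c) ≥ 0, new interval: [0.475000, 1.100000]

After 1 iteration(s), the approximation is c_1 = 0.475000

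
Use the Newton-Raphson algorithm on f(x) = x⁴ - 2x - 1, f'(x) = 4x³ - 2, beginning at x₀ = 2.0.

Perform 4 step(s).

f(x) = x⁴ - 2x - 1
f'(x) = 4x³ - 2
x₀ = 2.0

Newton-Raphson formula: x_{n+1} = x_n - f(x_n)/f'(x_n)

Iteration 1:
  f(2.000000) = 11.000000
  f'(2.000000) = 30.000000
  x_1 = 2.000000 - 11.000000/30.000000 = 1.633333
Iteration 2:
  f(1.633333) = 2.850372
  f'(1.633333) = 15.429481
  x_2 = 1.633333 - 2.850372/15.429481 = 1.448598
Iteration 3:
  f(1.448598) = 0.506238
  f'(1.448598) = 10.159160
  x_3 = 1.448598 - 0.506238/10.159160 = 1.398767
Iteration 4:
  f(1.398767) = 0.030553
  f'(1.398767) = 8.947032
  x_4 = 1.398767 - 0.030553/8.947032 = 1.395352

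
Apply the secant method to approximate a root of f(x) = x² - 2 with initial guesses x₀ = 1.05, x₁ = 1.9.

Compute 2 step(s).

f(x) = x² - 2
x₀ = 1.05, x₁ = 1.9

Secant formula: x_{n+1} = x_n - f(x_n)(x_n - x_{n-1})/(f(x_n) - f(x_{n-1}))

Iteration 1:
  f(1.050000) = -0.897500
  f(1.900000) = 1.610000
  x_2 = 1.900000 - 1.610000×(1.900000 - 1.050000)/(1.610000 - (-0.897500))
       = 1.354237
Iteration 2:
  f(1.900000) = 1.610000
  f(1.354237) = -0.166041
  x_3 = 1.354237 - (-0.166041)×(1.354237 - 1.900000)/(-0.166041 - 1.610000)
       = 1.405260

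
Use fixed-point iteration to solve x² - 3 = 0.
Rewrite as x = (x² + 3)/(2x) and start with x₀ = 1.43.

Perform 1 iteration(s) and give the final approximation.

Equation: x² - 3 = 0
Fixed-point form: x = (x² + 3)/(2x)
x₀ = 1.43

x_1 = g(1.430000) = 1.763951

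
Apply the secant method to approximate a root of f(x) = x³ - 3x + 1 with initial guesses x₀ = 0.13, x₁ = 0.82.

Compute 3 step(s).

f(x) = x³ - 3x + 1
x₀ = 0.13, x₁ = 0.82

Secant formula: x_{n+1} = x_n - f(x_n)(x_n - x_{n-1})/(f(x_n) - f(x_{n-1}))

Iteration 1:
  f(0.130000) = 0.612197
  f(0.820000) = -0.908632
  x_2 = 0.820000 - (-0.908632)×(0.820000 - 0.130000)/(-0.908632 - 0.612197)
       = 0.407754
Iteration 2:
  f(0.820000) = -0.908632
  f(0.407754) = -0.155467
  x_3 = 0.407754 - (-0.155467)×(0.407754 - 0.820000)/(-0.155467 - (-0.908632))
       = 0.322659
Iteration 3:
  f(0.407754) = -0.155467
  f(0.322659) = 0.065615
  x_4 = 0.322659 - 0.065615×(0.322659 - 0.407754)/(0.065615 - (-0.155467))
       = 0.347914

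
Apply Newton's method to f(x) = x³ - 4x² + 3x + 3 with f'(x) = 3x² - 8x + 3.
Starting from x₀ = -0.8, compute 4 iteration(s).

f(x) = x³ - 4x² + 3x + 3
f'(x) = 3x² - 8x + 3
x₀ = -0.8

Newton-Raphson formula: x_{n+1} = x_n - f(x_n)/f'(x_n)

Iteration 1:
  f(-0.800000) = -2.472000
  f'(-0.800000) = 11.320000
  x_1 = -0.800000 - (-2.472000)/11.320000 = -0.581625
Iteration 2:
  f(-0.581625) = -0.294786
  f'(-0.581625) = 8.667868
  x_2 = -0.581625 - (-0.294786)/8.667868 = -0.547616
Iteration 3:
  f(-0.547616) = -0.006605
  f'(-0.547616) = 8.280582
  x_3 = -0.547616 - (-0.006605)/8.280582 = -0.546819
Iteration 4:
  f(-0.546819) = -0.000004
  f'(-0.546819) = 8.271582
  x_4 = -0.546819 - (-0.000004)/8.271582 = -0.546818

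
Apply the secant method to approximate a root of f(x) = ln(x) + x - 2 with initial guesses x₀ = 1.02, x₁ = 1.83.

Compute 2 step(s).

f(x) = ln(x) + x - 2
x₀ = 1.02, x₁ = 1.83

Secant formula: x_{n+1} = x_n - f(x_n)(x_n - x_{n-1})/(f(x_n) - f(x_{n-1}))

Iteration 1:
  f(1.020000) = -0.960197
  f(1.830000) = 0.434316
  x_2 = 1.830000 - 0.434316×(1.830000 - 1.020000)/(0.434316 - (-0.960197))
       = 1.577729
Iteration 2:
  f(1.830000) = 0.434316
  f(1.577729) = 0.033715
  x_3 = 1.577729 - 0.033715×(1.577729 - 1.830000)/(0.033715 - 0.434316)
       = 1.556497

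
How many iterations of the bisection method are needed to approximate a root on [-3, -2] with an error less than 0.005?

We need (b-a)/2^n ≤ 0.005
(-2 - (-3))/2^n ≤ 0.005
1/2^n ≤ 0.005
2^n ≥ 200
n ≥ log₂(200) = 7.64
n ≥ 8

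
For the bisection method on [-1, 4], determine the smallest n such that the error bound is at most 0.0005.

We need (b-a)/2^n ≤ 0.0005
(4 - (-1))/2^n ≤ 0.0005
5/2^n ≤ 0.0005
2^n ≥ 10000
n ≥ log₂(10000) = 13.29
n ≥ 14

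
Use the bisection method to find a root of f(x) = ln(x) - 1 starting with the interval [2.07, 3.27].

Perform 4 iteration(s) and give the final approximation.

f(x) = ln(x) - 1
Initial interval: [2.07, 3.27]

Iteration 1:
  c_1 = (2.070000 + 3.270000)/2 = 2.670000
  f(c_1) = f(2.670000) = -0.017922
  f(a) × f(c) ≥ 0, new interval: [2.670000, 3.270000]
Iteration 2:
  c_2 = (2.670000 + 3.270000)/2 = 2.970000
  f(c_2) = f(2.970000) = 0.088562
  f(a) × f(c) < 0, new interval: [2.670000, 2.970000]
Iteration 3:
  c_3 = (2.670000 + 2.970000)/2 = 2.820000
  f(c_3) = f(2.820000) = 0.036737
  f(a) × f(c) < 0, new interval: [2.670000, 2.820000]
Iteration 4:
  c_4 = (2.670000 + 2.820000)/2 = 2.745000
  f(c_4) = f(2.745000) = 0.009781
  f(a) × f(c) < 0, new interval: [2.670000, 2.745000]

After 4 iteration(s), the approximation is c_4 = 2.745000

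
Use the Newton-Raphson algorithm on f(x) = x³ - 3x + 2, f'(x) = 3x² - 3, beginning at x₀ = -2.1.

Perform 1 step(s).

f(x) = x³ - 3x + 2
f'(x) = 3x² - 3
x₀ = -2.1

Newton-Raphson formula: x_{n+1} = x_n - f(x_n)/f'(x_n)

Iteration 1:
  f(-2.100000) = -0.961000
  f'(-2.100000) = 10.230000
  x_1 = -2.100000 - (-0.961000)/10.230000 = -2.006061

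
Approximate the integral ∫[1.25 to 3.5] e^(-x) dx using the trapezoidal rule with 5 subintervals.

f(x) = e^(-x)
a = 1.25, b = 3.5, n = 5
h = (b - a)/n = 0.450000

Trapezoidal rule: (h/2)[f(x₀) + 2f(x₁) + 2f(x₂) + ... + f(xₙ)]

x_0 = 1.2500, f(x_0) = 0.286505, coefficient = 1
x_1 = 1.7000, f(x_1) = 0.182684, coefficient = 2
x_2 = 2.1500, f(x_2) = 0.116484, coefficient = 2
x_3 = 2.6000, f(x_3) = 0.074274, coefficient = 2
x_4 = 3.0500, f(x_4) = 0.047359, coefficient = 2
x_5 = 3.5000, f(x_5) = 0.030197, coefficient = 1

I ≈ (0.450000/2) × 1.158303 = 0.260618
Exact value: 0.256307
Error: 0.004311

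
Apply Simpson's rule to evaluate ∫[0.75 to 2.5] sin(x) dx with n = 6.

f(x) = sin(x)
a = 0.75, b = 2.5, n = 6
h = (b - a)/n = 0.291667

Simpson's rule: (h/3)[f(x₀) + 4f(x₁) + 2f(x₂) + ... + f(xₙ)]

x_0 = 0.7500, f(x_0) = 0.681639, coefficient = 1
x_1 = 1.0417, f(x_1) = 0.863247, coefficient = 4
x_2 = 1.3333, f(x_2) = 0.971938, coefficient = 2
x_3 = 1.6250, f(x_3) = 0.998531, coefficient = 4
x_4 = 1.9167, f(x_4) = 0.940781, coefficient = 2
x_5 = 2.2083, f(x_5) = 0.803564, coefficient = 4
x_6 = 2.5000, f(x_6) = 0.598472, coefficient = 1

I ≈ (0.291667/3) × 15.766917 = 1.532895
Exact value: 1.532832
Error: 0.000062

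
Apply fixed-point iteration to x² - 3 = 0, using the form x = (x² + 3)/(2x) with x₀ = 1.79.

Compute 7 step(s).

Equation: x² - 3 = 0
Fixed-point form: x = (x² + 3)/(2x)
x₀ = 1.79

x_1 = g(1.790000) = 1.732989
x_2 = g(1.732989) = 1.732051
x_3 = g(1.732051) = 1.732051
x_4 = g(1.732051) = 1.732051
x_5 = g(1.732051) = 1.732051
x_6 = g(1.732051) = 1.732051
x_7 = g(1.732051) = 1.732051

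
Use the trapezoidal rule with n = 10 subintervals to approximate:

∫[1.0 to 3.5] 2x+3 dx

f(x) = 2x+3
a = 1.0, b = 3.5, n = 10
h = (b - a)/n = 0.250000

Trapezoidal rule: (h/2)[f(x₀) + 2f(x₁) + 2f(x₂) + ... + f(xₙ)]

x_0 = 1.0000, f(x_0) = 5.000000, coefficient = 1
x_1 = 1.2500, f(x_1) = 5.500000, coefficient = 2
x_2 = 1.5000, f(x_2) = 6.000000, coefficient = 2
x_3 = 1.7500, f(x_3) = 6.500000, coefficient = 2
x_4 = 2.0000, f(x_4) = 7.000000, coefficient = 2
x_5 = 2.2500, f(x_5) = 7.500000, coefficient = 2
x_6 = 2.5000, f(x_6) = 8.000000, coefficient = 2
x_7 = 2.7500, f(x_7) = 8.500000, coefficient = 2
x_8 = 3.0000, f(x_8) = 9.000000, coefficient = 2
x_9 = 3.2500, f(x_9) = 9.500000, coefficient = 2
x_10 = 3.5000, f(x_10) = 10.000000, coefficient = 1

I ≈ (0.250000/2) × 150.000000 = 18.750000
Exact value: 18.750000
Error: 0.000000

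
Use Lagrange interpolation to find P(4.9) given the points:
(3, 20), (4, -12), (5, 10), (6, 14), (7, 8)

Lagrange interpolation formula:
P(x) = Σ yᵢ × Lᵢ(x)
where Lᵢ(x) = Π_{j≠i} (x - xⱼ)/(xᵢ - xⱼ)

L_0(4.9) = (4.9 - 4)/(3 - 4) × (4.9 - 5)/(3 - 5) × (4.9 - 6)/(3 - 6) × (4.9 - 7)/(3 - 7) = -0.008662
L_1(4.9) = (4.9 - 3)/(4 - 3) × (4.9 - 5)/(4 - 5) × (4.9 - 6)/(4 - 6) × (4.9 - 7)/(4 - 7) = 0.073150
L_2(4.9) = (4.9 - 3)/(5 - 3) × (4.9 - 4)/(5 - 4) × (4.9 - 6)/(5 - 6) × (4.9 - 7)/(5 - 7) = 0.987525
L_3(4.9) = (4.9 - 3)/(6 - 3) × (4.9 - 4)/(6 - 4) × (4.9 - 5)/(6 - 5) × (4.9 - 7)/(6 - 7) = -0.059850
L_4(4.9) = (4.9 - 3)/(7 - 3) × (4.9 - 4)/(7 - 4) × (4.9 - 5)/(7 - 5) × (4.9 - 6)/(7 - 6) = 0.007837

P(4.9) = 20×L_0(4.9) + (-12)×L_1(4.9) + 10×L_2(4.9) + 14×L_3(4.9) + 8×L_4(4.9)
P(4.9) = 8.049000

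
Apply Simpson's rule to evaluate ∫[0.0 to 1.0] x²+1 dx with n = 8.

f(x) = x²+1
a = 0.0, b = 1.0, n = 8
h = (b - a)/n = 0.125000

Simpson's rule: (h/3)[f(x₀) + 4f(x₁) + 2f(x₂) + ... + f(xₙ)]

x_0 = 0.0000, f(x_0) = 1.000000, coefficient = 1
x_1 = 0.1250, f(x_1) = 1.015625, coefficient = 4
x_2 = 0.2500, f(x_2) = 1.062500, coefficient = 2
x_3 = 0.3750, f(x_3) = 1.140625, coefficient = 4
x_4 = 0.5000, f(x_4) = 1.250000, coefficient = 2
x_5 = 0.6250, f(x_5) = 1.390625, coefficient = 4
x_6 = 0.7500, f(x_6) = 1.562500, coefficient = 2
x_7 = 0.8750, f(x_7) = 1.765625, coefficient = 4
x_8 = 1.0000, f(x_8) = 2.000000, coefficient = 1

I ≈ (0.125000/3) × 32.000000 = 1.333333
Exact value: 1.333333
Error: 0.000000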